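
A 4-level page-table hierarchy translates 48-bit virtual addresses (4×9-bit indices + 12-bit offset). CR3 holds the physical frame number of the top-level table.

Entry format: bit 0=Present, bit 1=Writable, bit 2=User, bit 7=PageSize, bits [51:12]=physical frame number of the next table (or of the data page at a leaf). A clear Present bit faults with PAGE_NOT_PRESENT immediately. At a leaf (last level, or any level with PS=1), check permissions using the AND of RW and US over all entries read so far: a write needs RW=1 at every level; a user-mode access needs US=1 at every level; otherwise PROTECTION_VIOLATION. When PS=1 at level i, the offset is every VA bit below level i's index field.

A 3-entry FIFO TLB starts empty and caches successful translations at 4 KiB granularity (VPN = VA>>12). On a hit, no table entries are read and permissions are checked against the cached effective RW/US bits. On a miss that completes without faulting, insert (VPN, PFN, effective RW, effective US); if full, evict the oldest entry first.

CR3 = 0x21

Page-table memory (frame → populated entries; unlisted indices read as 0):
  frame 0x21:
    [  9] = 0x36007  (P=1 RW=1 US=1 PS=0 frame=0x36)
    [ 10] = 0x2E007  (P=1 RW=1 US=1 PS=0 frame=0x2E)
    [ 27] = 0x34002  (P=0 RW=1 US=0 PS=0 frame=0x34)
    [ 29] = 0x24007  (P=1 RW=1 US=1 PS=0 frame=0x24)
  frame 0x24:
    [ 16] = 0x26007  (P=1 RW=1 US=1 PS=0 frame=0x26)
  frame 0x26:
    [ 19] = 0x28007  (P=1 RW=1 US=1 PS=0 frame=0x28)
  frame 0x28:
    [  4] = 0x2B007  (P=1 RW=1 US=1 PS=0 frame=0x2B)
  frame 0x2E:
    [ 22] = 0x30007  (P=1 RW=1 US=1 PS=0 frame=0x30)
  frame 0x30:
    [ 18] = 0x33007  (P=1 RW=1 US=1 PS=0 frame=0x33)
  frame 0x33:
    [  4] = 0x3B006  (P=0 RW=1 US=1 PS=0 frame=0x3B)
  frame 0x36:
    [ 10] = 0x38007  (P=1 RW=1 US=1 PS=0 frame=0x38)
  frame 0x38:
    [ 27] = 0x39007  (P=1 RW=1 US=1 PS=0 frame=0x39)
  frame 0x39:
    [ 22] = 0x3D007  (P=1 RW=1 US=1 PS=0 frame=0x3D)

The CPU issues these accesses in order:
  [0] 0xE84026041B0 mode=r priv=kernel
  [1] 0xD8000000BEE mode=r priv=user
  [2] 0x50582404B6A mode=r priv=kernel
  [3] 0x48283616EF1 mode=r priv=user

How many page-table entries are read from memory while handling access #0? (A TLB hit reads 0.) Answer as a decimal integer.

Walk each access:
#0 VA=0xE84026041B0 (r,kernel):
  [0] read 0x21 idx=29: raw=0x24007 flags P=1 W=1 U=1 S=0
  [1] read 0x24 idx=16: raw=0x26007 flags P=1 W=1 U=1 S=0
  [2] read 0x26 idx=19: raw=0x28007 flags P=1 W=1 U=1 S=0
  [3] read 0x28 idx=4: raw=0x2B007 flags P=1 W=1 U=1 S=0
  ⇒ phys 0x2B1B0  [4 reads]
#1 VA=0xD8000000BEE (r,user):
  [0] read 0x21 idx=27: raw=0x34002 flags P=0 W=1 U=0 S=0
  ✗ PAGE_NOT_PRESENT  [1 reads]
#2 VA=0x50582404B6A (r,kernel):
  [0] read 0x21 idx=10: raw=0x2E007 flags P=1 W=1 U=1 S=0
  [1] read 0x2E idx=22: raw=0x30007 flags P=1 W=1 U=1 S=0
  [2] read 0x30 idx=18: raw=0x33007 flags P=1 W=1 U=1 S=0
  [3] read 0x33 idx=4: raw=0x3B006 flags P=0 W=1 U=1 S=0
  ✗ PAGE_NOT_PRESENT  [4 reads]
#3 VA=0x48283616EF1 (r,user):
  [0] read 0x21 idx=9: raw=0x36007 flags P=1 W=1 U=1 S=0
  [1] read 0x36 idx=10: raw=0x38007 flags P=1 W=1 U=1 S=0
  [2] read 0x38 idx=27: raw=0x39007 flags P=1 W=1 U=1 S=0
  [3] read 0x39 idx=22: raw=0x3D007 flags P=1 W=1 U=1 S=0
  ⇒ phys 0x3DEF1  [4 reads]

Entries read for #0: 4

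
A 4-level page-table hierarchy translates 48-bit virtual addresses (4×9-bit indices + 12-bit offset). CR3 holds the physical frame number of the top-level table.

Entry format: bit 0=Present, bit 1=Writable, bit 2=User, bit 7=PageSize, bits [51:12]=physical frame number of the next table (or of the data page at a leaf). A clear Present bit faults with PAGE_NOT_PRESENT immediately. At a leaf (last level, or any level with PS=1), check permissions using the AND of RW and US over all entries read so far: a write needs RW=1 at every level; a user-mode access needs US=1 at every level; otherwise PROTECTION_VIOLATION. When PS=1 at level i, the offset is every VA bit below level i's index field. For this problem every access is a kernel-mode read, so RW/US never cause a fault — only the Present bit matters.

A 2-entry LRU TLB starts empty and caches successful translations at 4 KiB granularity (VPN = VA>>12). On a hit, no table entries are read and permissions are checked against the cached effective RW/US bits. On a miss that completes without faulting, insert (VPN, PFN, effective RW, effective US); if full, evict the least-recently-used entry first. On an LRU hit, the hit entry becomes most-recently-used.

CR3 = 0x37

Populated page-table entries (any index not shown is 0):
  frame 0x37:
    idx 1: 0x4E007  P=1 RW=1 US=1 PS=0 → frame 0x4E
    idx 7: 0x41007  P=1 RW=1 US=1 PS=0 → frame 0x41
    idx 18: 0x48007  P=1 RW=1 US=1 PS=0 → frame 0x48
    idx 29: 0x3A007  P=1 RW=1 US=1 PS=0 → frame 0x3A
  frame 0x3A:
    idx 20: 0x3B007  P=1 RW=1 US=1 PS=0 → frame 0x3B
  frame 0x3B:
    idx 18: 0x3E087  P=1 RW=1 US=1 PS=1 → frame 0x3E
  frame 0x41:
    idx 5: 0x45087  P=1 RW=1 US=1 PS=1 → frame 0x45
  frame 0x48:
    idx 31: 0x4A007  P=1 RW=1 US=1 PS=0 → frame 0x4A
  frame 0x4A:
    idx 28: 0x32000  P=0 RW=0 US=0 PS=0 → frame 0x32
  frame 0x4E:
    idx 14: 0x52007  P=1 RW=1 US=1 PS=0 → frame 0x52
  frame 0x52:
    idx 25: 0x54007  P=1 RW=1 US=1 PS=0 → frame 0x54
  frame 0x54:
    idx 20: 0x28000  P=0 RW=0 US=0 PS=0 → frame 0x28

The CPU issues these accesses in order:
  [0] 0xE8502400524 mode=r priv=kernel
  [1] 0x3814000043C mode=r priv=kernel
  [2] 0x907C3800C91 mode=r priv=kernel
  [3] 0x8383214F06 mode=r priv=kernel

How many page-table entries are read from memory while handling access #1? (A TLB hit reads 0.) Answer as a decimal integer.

Trace:
#0 VA=0xE8502400524 (r,kernel):
  lvl0: tbl 0x37, slot 29 ⇒ 0x3A007 (P1/RW1/US1/PS0)
  lvl1: tbl 0x3A, slot 20 ⇒ 0x3B007 (P1/RW1/US1/PS0)
  lvl2: tbl 0x3B, slot 18 ⇒ 0x3E087 (P1/RW1/US1/PS1)
  ⇒ phys 0x3E524 (huge @L2)  [3 reads]
#1 VA=0x3814000043C (r,kernel):
  lvl0: tbl 0x37, slot 7 ⇒ 0x41007 (P1/RW1/US1/PS0)
  lvl1: tbl 0x41, slot 5 ⇒ 0x45087 (P1/RW1/US1/PS1)
  ⇒ phys 0x4543C (huge @L1)  [2 reads]
#2 VA=0x907C3800C91 (r,kernel):
  lvl0: tbl 0x37, slot 18 ⇒ 0x48007 (P1/RW1/US1/PS0)
  lvl1: tbl 0x48, slot 31 ⇒ 0x4A007 (P1/RW1/US1/PS0)
  lvl2: tbl 0x4A, slot 28 ⇒ 0x32000 (P0/RW0/US0/PS0)
  ✗ PAGE_NOT_PRESENT  [3 reads]
#3 VA=0x8383214F06 (r,kernel):
  lvl0: tbl 0x37, slot 1 ⇒ 0x4E007 (P1/RW1/US1/PS0)
  lvl1: tbl 0x4E, slot 14 ⇒ 0x52007 (P1/RW1/US1/PS0)
  lvl2: tbl 0x52, slot 25 ⇒ 0x54007 (P1/RW1/US1/PS0)
  lvl3: tbl 0x54, slot 20 ⇒ 0x28000 (P0/RW0/US0/PS0)
  ✗ PAGE_NOT_PRESENT  [4 reads]

Entries read for #1: 2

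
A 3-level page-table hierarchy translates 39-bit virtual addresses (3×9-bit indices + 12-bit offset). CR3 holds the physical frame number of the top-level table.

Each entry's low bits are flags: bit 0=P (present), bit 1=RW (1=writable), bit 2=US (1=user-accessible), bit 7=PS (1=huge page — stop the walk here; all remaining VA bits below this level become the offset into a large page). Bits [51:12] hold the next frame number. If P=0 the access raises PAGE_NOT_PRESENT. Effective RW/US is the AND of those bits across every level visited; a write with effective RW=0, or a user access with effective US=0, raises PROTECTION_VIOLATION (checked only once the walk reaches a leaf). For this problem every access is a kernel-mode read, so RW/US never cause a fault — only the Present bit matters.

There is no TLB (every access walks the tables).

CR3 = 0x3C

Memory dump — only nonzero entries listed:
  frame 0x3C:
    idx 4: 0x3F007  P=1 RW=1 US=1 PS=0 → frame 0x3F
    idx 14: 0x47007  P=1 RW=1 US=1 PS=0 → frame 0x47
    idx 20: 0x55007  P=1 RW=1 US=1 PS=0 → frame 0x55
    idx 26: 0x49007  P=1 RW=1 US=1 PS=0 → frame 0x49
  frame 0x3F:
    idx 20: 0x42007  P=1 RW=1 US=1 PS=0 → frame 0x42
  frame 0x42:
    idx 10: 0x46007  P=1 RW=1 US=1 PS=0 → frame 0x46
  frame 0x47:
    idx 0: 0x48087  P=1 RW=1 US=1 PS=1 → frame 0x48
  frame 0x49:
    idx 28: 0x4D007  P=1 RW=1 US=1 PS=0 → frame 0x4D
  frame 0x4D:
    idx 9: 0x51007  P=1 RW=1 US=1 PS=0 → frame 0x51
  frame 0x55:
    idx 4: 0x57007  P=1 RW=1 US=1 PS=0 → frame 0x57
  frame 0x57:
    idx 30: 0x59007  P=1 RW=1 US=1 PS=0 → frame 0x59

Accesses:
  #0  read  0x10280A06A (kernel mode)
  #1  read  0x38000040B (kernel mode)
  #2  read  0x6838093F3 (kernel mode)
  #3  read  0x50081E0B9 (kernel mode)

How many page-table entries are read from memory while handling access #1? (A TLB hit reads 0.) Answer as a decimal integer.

Trace:
#0 VA=0x10280A06A (r,kernel):
  L0 @0x3C[4] → 0x3F007  P=1,RW=1,US=1,PS=0
  L1 @0x3F[20] → 0x42007  P=1,RW=1,US=1,PS=0
  L2 @0x42[10] → 0x46007  P=1,RW=1,US=1,PS=0
  → PA=0x4606A  (3 entries read)
#1 VA=0x38000040B (r,kernel):
  L0 @0x3C[14] → 0x47007  P=1,RW=1,US=1,PS=0
  L1 @0x47[0] → 0x48087  P=1,RW=1,US=1,PS=1
  → PA=0x4840B (huge @L1)  (2 entries read)
#2 VA=0x6838093F3 (r,kernel):
  L0 @0x3C[26] → 0x49007  P=1,RW=1,US=1,PS=0
  L1 @0x49[28] → 0x4D007  P=1,RW=1,US=1,PS=0
  L2 @0x4D[9] → 0x51007  P=1,RW=1,US=1,PS=0
  → PA=0x513F3  (3 entries read)
#3 VA=0x50081E0B9 (r,kernel):
  L0 @0x3C[20] → 0x55007  P=1,RW=1,US=1,PS=0
  L1 @0x55[4] → 0x57007  P=1,RW=1,US=1,PS=0
  L2 @0x57[30] → 0x59007  P=1,RW=1,US=1,PS=0
  → PA=0x590B9  (3 entries read)

Entries read for #1: 2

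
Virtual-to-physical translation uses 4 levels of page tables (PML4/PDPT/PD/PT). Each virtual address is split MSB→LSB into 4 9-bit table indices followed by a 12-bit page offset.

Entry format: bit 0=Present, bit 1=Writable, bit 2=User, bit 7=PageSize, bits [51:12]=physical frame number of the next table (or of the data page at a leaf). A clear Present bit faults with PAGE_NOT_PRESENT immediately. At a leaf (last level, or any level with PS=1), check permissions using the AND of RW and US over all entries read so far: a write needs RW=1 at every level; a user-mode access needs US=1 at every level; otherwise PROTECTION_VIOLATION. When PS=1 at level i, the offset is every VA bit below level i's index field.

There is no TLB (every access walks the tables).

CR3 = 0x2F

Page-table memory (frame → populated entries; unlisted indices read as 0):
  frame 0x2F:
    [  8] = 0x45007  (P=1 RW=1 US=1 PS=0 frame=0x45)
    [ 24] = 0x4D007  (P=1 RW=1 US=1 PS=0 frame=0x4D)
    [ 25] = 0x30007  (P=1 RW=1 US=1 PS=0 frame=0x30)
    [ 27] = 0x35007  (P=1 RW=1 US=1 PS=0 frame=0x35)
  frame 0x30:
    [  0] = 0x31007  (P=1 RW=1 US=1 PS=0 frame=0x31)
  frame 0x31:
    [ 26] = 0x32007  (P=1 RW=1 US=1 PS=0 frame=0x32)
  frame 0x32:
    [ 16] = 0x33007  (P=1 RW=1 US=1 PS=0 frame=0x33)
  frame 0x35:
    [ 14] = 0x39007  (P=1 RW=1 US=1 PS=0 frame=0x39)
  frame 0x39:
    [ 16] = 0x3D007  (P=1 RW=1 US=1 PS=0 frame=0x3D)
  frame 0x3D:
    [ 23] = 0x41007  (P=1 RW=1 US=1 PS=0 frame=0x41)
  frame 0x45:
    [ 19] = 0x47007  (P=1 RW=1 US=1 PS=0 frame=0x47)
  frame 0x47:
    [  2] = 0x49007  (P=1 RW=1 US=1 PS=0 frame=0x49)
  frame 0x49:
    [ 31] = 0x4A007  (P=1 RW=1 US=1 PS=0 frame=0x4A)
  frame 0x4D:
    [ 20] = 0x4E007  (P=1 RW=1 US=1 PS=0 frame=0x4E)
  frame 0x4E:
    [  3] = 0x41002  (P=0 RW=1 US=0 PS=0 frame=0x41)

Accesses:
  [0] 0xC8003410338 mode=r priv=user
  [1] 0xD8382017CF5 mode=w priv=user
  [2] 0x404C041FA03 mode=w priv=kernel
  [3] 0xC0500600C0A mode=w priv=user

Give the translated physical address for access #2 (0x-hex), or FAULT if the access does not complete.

Walk each access:
#0 VA=0xC8003410338 (r,user):
  lvl0: tbl 0x2F, slot 25 ⇒ 0x30007 (P1/RW1/US1/PS0)
  lvl1: tbl 0x30, slot 0 ⇒ 0x31007 (P1/RW1/US1/PS0)
  lvl2: tbl 0x31, slot 26 ⇒ 0x32007 (P1/RW1/US1/PS0)
  lvl3: tbl 0x32, slot 16 ⇒ 0x33007 (P1/RW1/US1/PS0)
  ⇒ phys 0x33338  [4 reads]
#1 VA=0xD8382017CF5 (w,user):
  lvl0: tbl 0x2F, slot 27 ⇒ 0x35007 (P1/RW1/US1/PS0)
  lvl1: tbl 0x35, slot 14 ⇒ 0x39007 (P1/RW1/US1/PS0)
  lvl2: tbl 0x39, slot 16 ⇒ 0x3D007 (P1/RW1/US1/PS0)
  lvl3: tbl 0x3D, slot 23 ⇒ 0x41007 (P1/RW1/US1/PS0)
  ⇒ phys 0x41CF5  [4 reads]
#2 VA=0x404C041FA03 (w,kernel):
  lvl0: tbl 0x2F, slot 8 ⇒ 0x45007 (P1/RW1/US1/PS0)
  lvl1: tbl 0x45, slot 19 ⇒ 0x47007 (P1/RW1/US1/PS0)
  lvl2: tbl 0x47, slot 2 ⇒ 0x49007 (P1/RW1/US1/PS0)
  lvl3: tbl 0x49, slot 31 ⇒ 0x4A007 (P1/RW1/US1/PS0)
  ⇒ phys 0x4AA03  [4 reads]
#3 VA=0xC0500600C0A (w,user):
  lvl0: tbl 0x2F, slot 24 ⇒ 0x4D007 (P1/RW1/US1/PS0)
  lvl1: tbl 0x4D, slot 20 ⇒ 0x4E007 (P1/RW1/US1/PS0)
  lvl2: tbl 0x4E, slot 3 ⇒ 0x41002 (P0/RW1/US0/PS0)
  → PAGE_NOT_PRESENT  (3 entries read)

Access #2 PA: 0x4AA03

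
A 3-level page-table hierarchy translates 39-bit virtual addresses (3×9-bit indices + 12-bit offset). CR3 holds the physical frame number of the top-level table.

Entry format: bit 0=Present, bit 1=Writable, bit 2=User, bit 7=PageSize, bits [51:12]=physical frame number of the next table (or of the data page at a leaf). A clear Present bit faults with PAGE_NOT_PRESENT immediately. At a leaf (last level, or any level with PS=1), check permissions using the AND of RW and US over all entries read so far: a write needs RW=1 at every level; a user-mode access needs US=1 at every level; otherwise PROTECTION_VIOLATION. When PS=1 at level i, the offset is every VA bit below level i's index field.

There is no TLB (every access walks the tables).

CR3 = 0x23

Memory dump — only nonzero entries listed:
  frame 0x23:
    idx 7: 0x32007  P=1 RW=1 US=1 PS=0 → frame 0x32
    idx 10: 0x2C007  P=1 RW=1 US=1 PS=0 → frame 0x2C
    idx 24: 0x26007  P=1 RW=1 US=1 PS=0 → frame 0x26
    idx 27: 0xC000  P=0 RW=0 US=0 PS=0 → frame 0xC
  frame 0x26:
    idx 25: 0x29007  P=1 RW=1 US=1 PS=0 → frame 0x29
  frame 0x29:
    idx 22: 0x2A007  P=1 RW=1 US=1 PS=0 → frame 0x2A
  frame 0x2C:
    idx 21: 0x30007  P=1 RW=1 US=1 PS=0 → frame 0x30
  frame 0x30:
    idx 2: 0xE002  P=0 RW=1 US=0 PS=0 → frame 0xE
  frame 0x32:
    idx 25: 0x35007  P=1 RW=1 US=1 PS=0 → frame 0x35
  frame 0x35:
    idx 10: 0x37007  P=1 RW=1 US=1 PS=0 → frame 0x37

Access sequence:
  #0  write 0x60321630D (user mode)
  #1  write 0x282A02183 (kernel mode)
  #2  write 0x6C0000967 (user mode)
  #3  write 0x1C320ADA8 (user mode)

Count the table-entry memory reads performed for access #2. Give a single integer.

Per-access translation:
#0 VA=0x60321630D (w,user):
  L0 @0x23[24] → 0x26007  P=1,RW=1,US=1,PS=0
  L1 @0x26[25] → 0x29007  P=1,RW=1,US=1,PS=0
  L2 @0x29[22] → 0x2A007  P=1,RW=1,US=1,PS=0
  → PA=0x2A30D  (3 entries read)
#1 VA=0x282A02183 (w,kernel):
  L0 @0x23[10] → 0x2C007  P=1,RW=1,US=1,PS=0
  L1 @0x2C[21] → 0x30007  P=1,RW=1,US=1,PS=0
  L2 @0x30[2] → 0xE002  P=0,RW=1,US=0,PS=0
  ✗ PAGE_NOT_PRESENT  [3 reads]
#2 VA=0x6C0000967 (w,user):
  L0 @0x23[27] → 0xC000  P=0,RW=0,US=0,PS=0
  ✗ PAGE_NOT_PRESENT  [1 reads]
#3 VA=0x1C320ADA8 (w,user):
  L0 @0x23[7] → 0x32007  P=1,RW=1,US=1,PS=0
  L1 @0x32[25] → 0x35007  P=1,RW=1,US=1,PS=0
  L2 @0x35[10] → 0x37007  P=1,RW=1,US=1,PS=0
  → PA=0x37DA8  (3 entries read)

Entries read for #2: 1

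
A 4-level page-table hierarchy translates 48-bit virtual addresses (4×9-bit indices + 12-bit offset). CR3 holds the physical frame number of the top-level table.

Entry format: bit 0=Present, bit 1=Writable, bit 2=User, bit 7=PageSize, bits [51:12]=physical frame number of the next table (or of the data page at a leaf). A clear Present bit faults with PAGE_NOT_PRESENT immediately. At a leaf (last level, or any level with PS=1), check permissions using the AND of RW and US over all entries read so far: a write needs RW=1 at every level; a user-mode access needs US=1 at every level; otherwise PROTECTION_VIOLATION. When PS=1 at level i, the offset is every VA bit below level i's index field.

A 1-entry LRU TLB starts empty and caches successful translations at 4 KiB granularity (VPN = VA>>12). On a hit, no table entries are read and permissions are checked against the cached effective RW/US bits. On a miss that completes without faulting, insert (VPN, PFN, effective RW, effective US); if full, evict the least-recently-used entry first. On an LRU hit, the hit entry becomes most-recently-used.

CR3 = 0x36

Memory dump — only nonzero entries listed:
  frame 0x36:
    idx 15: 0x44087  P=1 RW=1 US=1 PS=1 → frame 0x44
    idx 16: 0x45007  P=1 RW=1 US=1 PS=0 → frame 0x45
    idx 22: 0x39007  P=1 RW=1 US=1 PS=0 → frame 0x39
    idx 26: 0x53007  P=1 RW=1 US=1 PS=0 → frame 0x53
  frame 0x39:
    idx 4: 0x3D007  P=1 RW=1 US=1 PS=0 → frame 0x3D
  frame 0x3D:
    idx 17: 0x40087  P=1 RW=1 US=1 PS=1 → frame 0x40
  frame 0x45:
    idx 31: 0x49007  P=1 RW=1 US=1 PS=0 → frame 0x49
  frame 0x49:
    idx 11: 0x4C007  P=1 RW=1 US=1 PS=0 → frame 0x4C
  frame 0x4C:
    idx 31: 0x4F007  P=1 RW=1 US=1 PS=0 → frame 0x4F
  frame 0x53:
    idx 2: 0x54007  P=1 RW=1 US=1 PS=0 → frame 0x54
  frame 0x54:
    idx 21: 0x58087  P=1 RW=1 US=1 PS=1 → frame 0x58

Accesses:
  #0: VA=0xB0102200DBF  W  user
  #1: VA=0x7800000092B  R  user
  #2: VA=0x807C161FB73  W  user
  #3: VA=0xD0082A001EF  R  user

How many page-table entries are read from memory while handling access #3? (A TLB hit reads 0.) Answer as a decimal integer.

Trace:
#0 VA=0xB0102200DBF (w,user):
  L0 @0x36[22] → 0x39007  P=1,RW=1,US=1,PS=0
  L1 @0x39[4] → 0x3D007  P=1,RW=1,US=1,PS=0
  L2 @0x3D[17] → 0x40087  P=1,RW=1,US=1,PS=1
  → PA=0x40DBF (huge @L2)  (3 entries read)
#1 VA=0x7800000092B (r,user):
  L0 @0x36[15] → 0x44087  P=1,RW=1,US=1,PS=1
  → PA=0x4492B (huge @L0)  (1 entries read)
#2 VA=0x807C161FB73 (w,user):
  L0 @0x36[16] → 0x45007  P=1,RW=1,US=1,PS=0
  L1 @0x45[31] → 0x49007  P=1,RW=1,US=1,PS=0
  L2 @0x49[11] → 0x4C007  P=1,RW=1,US=1,PS=0
  L3 @0x4C[31] → 0x4F007  P=1,RW=1,US=1,PS=0
  → PA=0x4FB73  (4 entries read)
#3 VA=0xD0082A001EF (r,user):
  L0 @0x36[26] → 0x53007  P=1,RW=1,US=1,PS=0
  L1 @0x53[2] → 0x54007  P=1,RW=1,US=1,PS=0
  L2 @0x54[21] → 0x58087  P=1,RW=1,US=1,PS=1
  → PA=0x581EF (huge @L2)  (3 entries read)

Entries read for #3: 3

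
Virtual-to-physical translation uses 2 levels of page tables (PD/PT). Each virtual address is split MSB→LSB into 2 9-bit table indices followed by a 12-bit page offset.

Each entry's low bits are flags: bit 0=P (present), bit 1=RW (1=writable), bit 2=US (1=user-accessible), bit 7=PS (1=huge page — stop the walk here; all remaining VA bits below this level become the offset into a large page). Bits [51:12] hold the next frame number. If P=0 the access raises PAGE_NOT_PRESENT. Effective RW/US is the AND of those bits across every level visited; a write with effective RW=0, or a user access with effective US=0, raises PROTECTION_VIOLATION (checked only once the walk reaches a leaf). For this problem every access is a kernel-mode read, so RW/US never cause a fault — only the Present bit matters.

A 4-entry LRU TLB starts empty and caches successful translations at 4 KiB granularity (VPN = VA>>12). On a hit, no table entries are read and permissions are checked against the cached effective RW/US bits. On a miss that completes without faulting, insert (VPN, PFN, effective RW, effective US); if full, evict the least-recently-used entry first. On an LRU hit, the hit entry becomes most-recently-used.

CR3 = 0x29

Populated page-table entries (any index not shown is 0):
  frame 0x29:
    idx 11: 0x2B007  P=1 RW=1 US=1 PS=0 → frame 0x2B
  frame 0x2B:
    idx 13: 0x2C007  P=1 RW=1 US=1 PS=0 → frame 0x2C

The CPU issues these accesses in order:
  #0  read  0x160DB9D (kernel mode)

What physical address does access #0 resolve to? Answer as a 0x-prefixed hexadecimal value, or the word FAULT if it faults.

Walk each access:
#0 VA=0x160DB9D (r,kernel):
  [0] read 0x29 idx=11: raw=0x2B007 flags P=1 W=1 U=1 S=0
  [1] read 0x2B idx=13: raw=0x2C007 flags P=1 W=1 U=1 S=0
  → PA=0x2CB9D  (2 entries read)

Access #0 PA: 0x2CB9D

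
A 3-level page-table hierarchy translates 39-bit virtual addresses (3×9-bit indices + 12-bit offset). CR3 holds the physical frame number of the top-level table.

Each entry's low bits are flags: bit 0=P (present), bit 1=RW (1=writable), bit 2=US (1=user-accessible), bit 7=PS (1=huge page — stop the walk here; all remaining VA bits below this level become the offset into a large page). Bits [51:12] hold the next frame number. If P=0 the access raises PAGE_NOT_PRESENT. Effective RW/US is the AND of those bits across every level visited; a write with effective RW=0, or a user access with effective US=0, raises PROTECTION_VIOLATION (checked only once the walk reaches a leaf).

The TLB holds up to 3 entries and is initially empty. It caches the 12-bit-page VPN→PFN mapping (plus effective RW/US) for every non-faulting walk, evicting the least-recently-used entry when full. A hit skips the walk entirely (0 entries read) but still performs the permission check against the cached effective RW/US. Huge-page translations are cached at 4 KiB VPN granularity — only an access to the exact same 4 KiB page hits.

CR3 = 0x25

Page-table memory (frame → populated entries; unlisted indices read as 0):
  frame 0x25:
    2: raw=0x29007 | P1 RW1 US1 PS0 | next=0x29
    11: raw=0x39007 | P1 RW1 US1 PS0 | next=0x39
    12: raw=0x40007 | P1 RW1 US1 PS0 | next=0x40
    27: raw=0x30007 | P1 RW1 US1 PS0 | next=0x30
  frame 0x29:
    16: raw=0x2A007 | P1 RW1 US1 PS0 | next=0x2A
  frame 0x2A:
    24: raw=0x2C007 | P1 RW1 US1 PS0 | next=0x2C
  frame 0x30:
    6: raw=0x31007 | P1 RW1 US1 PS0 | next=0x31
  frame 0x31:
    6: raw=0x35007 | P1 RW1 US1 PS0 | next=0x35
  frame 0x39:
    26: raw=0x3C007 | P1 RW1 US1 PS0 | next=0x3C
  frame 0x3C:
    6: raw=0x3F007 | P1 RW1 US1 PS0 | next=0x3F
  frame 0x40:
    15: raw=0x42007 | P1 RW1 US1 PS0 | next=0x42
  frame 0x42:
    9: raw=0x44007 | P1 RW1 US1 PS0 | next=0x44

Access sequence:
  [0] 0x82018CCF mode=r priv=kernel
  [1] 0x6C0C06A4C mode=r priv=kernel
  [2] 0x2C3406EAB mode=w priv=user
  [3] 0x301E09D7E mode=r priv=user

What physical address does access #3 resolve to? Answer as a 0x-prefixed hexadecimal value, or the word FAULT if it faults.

Per-access translation:
#0 VA=0x82018CCF (r,kernel):
  L0 @0x25[2] → 0x29007  P=1,RW=1,US=1,PS=0
  L1 @0x29[16] → 0x2A007  P=1,RW=1,US=1,PS=0
  L2 @0x2A[24] → 0x2C007  P=1,RW=1,US=1,PS=0
  ⇒ phys 0x2CCCF  [3 reads]
#1 VA=0x6C0C06A4C (r,kernel):
  L0 @0x25[27] → 0x30007  P=1,RW=1,US=1,PS=0
  L1 @0x30[6] → 0x31007  P=1,RW=1,US=1,PS=0
  L2 @0x31[6] → 0x35007  P=1,RW=1,US=1,PS=0
  ⇒ phys 0x35A4C  [3 reads]
#2 VA=0x2C3406EAB (w,user):
  L0 @0x25[11] → 0x39007  P=1,RW=1,US=1,PS=0
  L1 @0x39[26] → 0x3C007  P=1,RW=1,US=1,PS=0
  L2 @0x3C[6] → 0x3F007  P=1,RW=1,US=1,PS=0
  ⇒ phys 0x3FEAB  [3 reads]
#3 VA=0x301E09D7E (r,user):
  L0 @0x25[12] → 0x40007  P=1,RW=1,US=1,PS=0
  L1 @0x40[15] → 0x42007  P=1,RW=1,US=1,PS=0
  L2 @0x42[9] → 0x44007  P=1,RW=1,US=1,PS=0
  ⇒ phys 0x44D7E  [3 reads]

Access #3 PA: 0x44D7E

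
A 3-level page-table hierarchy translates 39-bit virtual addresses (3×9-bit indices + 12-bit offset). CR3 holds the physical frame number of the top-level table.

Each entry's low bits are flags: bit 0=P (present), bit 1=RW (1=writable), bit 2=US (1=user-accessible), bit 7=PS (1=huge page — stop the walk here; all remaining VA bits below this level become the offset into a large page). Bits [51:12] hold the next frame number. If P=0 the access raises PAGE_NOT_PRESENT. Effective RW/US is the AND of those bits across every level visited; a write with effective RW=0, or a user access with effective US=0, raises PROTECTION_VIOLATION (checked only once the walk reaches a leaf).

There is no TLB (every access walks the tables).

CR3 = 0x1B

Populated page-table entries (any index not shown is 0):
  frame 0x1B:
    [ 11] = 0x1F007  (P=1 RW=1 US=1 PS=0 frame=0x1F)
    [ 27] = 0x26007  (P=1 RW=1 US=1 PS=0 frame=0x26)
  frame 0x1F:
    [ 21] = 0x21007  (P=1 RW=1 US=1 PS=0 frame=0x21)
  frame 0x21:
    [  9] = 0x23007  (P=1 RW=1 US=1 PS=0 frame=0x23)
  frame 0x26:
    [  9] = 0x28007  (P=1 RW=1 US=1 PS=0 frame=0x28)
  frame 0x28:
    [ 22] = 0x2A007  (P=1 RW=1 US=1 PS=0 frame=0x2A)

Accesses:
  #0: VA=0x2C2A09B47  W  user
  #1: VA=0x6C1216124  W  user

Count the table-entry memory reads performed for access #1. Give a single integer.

Trace:
#0 VA=0x2C2A09B47 (w,user):
  [0] read 0x1B idx=11: raw=0x1F007 flags P=1 W=1 U=1 S=0
  [1] read 0x1F idx=21: raw=0x21007 flags P=1 W=1 U=1 S=0
  [2] read 0x21 idx=9: raw=0x23007 flags P=1 W=1 U=1 S=0
  ⇒ phys 0x23B47  [3 reads]
#1 VA=0x6C1216124 (w,user):
  [0] read 0x1B idx=27: raw=0x26007 flags P=1 W=1 U=1 S=0
  [1] read 0x26 idx=9: raw=0x28007 flags P=1 W=1 U=1 S=0
  [2] read 0x28 idx=22: raw=0x2A007 flags P=1 W=1 U=1 S=0
  ⇒ phys 0x2A124  [3 reads]

Entries read for #1: 3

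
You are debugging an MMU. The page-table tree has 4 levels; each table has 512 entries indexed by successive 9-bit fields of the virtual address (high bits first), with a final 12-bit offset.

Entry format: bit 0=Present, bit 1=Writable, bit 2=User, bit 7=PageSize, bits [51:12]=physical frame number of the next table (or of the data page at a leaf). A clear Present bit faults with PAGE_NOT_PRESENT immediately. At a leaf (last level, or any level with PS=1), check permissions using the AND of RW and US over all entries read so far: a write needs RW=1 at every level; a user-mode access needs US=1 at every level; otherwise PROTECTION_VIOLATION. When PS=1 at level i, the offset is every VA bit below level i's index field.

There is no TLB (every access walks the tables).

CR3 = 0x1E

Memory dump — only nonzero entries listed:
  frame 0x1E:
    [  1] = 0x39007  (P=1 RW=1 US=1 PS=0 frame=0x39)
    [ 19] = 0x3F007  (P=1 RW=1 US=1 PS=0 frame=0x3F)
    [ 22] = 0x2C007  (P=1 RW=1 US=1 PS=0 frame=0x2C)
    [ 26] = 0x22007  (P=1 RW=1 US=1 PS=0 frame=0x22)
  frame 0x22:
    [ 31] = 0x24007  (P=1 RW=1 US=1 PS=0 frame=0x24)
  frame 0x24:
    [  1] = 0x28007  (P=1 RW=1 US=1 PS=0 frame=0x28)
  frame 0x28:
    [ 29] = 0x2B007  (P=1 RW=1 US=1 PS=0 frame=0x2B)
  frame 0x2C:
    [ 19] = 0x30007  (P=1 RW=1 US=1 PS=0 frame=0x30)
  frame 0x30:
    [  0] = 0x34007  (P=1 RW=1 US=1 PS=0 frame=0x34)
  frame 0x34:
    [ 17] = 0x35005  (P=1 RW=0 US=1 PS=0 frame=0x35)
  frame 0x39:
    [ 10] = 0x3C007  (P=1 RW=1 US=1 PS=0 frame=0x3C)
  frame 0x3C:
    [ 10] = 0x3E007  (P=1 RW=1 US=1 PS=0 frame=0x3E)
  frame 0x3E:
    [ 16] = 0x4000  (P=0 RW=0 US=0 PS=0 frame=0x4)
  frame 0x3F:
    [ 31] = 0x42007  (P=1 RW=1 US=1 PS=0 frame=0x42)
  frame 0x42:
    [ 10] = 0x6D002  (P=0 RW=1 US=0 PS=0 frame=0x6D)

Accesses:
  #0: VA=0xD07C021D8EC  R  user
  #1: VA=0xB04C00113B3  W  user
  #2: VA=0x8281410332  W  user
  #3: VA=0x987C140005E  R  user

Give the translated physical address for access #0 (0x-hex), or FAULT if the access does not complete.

Trace:
#0 VA=0xD07C021D8EC (r,user):
  L0: frame=0x1E idx=26 entry=0x22007 [P=1 RW=1 US=1 PS=0]
  L1: frame=0x22 idx=31 entry=0x24007 [P=1 RW=1 US=1 PS=0]
  L2: frame=0x24 idx=1 entry=0x28007 [P=1 RW=1 US=1 PS=0]
  L3: frame=0x28 idx=29 entry=0x2B007 [P=1 RW=1 US=1 PS=0]
  ⇒ phys 0x2B8EC  [4 reads]
#1 VA=0xB04C00113B3 (w,user):
  L0: frame=0x1E idx=22 entry=0x2C007 [P=1 RW=1 US=1 PS=0]
  L1: frame=0x2C idx=19 entry=0x30007 [P=1 RW=1 US=1 PS=0]
  L2: frame=0x30 idx=0 entry=0x34007 [P=1 RW=1 US=1 PS=0]
  L3: frame=0x34 idx=17 entry=0x35005 [P=1 RW=0 US=1 PS=0]
  ✗ PROTECTION_VIOLATION  [4 reads]
#2 VA=0x8281410332 (w,user):
  L0: frame=0x1E idx=1 entry=0x39007 [P=1 RW=1 US=1 PS=0]
  L1: frame=0x39 idx=10 entry=0x3C007 [P=1 RW=1 US=1 PS=0]
  L2: frame=0x3C idx=10 entry=0x3E007 [P=1 RW=1 US=1 PS=0]
  L3: frame=0x3E idx=16 entry=0x4000 [P=0 RW=0 US=0 PS=0]
  ✗ PAGE_NOT_PRESENT  [4 reads]
#3 VA=0x987C140005E (r,user):
  L0: frame=0x1E idx=19 entry=0x3F007 [P=1 RW=1 US=1 PS=0]
  L1: frame=0x3F idx=31 entry=0x42007 [P=1 RW=1 US=1 PS=0]
  L2: frame=0x42 idx=10 entry=0x6D002 [P=0 RW=1 US=0 PS=0]
  ✗ PAGE_NOT_PRESENT  [3 reads]

Access #0 PA: 0x2B8EC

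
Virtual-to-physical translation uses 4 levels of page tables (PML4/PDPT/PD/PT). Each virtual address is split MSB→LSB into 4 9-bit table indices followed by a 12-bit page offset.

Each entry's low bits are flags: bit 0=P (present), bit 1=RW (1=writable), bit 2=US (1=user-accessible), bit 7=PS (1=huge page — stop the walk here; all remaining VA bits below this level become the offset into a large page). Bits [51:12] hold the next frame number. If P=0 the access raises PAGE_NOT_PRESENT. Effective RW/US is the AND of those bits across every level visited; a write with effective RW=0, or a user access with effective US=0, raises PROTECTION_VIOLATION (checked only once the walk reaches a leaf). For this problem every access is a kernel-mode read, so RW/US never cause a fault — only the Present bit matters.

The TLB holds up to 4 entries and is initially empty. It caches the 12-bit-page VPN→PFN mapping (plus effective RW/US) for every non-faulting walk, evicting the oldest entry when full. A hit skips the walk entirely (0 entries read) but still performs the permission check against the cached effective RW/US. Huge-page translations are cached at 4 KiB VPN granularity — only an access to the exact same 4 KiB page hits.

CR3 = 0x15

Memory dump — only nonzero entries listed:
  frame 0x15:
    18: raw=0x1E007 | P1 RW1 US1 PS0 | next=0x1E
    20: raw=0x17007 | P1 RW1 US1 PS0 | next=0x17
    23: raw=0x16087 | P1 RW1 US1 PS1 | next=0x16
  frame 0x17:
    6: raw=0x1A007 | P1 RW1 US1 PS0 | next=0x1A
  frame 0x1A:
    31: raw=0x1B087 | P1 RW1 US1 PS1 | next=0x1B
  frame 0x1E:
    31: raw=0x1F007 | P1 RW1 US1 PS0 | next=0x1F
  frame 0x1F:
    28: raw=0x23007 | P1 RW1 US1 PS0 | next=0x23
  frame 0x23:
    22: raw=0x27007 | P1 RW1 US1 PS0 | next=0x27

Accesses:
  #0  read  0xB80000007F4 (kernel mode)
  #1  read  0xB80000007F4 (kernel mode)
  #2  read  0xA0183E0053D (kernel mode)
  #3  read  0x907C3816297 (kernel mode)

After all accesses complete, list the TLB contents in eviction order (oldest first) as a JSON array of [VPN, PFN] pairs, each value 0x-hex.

Per-access translation:
#0 VA=0xB80000007F4 (r,kernel):
  [0] read 0x15 idx=23: raw=0x16087 flags P=1 W=1 U=1 S=1
  → PA=0x167F4 (huge @L0)  (1 entries read)
#1 VA=0xB80000007F4 (r,kernel):
  TLB hit vpn=0xB8000000 → PA=0x167F4
#2 VA=0xA0183E0053D (r,kernel):
  [0] read 0x15 idx=20: raw=0x17007 flags P=1 W=1 U=1 S=0
  [1] read 0x17 idx=6: raw=0x1A007 flags P=1 W=1 U=1 S=0
  [2] read 0x1A idx=31: raw=0x1B087 flags P=1 W=1 U=1 S=1
  → PA=0x1B53D (huge @L2)  (3 entries read)
#3 VA=0x907C3816297 (r,kernel):
  [0] read 0x15 idx=18: raw=0x1E007 flags P=1 W=1 U=1 S=0
  [1] read 0x1E idx=31: raw=0x1F007 flags P=1 W=1 U=1 S=0
  [2] read 0x1F idx=28: raw=0x23007 flags P=1 W=1 U=1 S=0
  [3] read 0x23 idx=22: raw=0x27007 flags P=1 W=1 U=1 S=0
  → PA=0x27297  (4 entries read)

TLB: [["0xB8000000", "0x16"], ["0xA0183E00", "0x1B"], ["0x907C3816", "0x27"]]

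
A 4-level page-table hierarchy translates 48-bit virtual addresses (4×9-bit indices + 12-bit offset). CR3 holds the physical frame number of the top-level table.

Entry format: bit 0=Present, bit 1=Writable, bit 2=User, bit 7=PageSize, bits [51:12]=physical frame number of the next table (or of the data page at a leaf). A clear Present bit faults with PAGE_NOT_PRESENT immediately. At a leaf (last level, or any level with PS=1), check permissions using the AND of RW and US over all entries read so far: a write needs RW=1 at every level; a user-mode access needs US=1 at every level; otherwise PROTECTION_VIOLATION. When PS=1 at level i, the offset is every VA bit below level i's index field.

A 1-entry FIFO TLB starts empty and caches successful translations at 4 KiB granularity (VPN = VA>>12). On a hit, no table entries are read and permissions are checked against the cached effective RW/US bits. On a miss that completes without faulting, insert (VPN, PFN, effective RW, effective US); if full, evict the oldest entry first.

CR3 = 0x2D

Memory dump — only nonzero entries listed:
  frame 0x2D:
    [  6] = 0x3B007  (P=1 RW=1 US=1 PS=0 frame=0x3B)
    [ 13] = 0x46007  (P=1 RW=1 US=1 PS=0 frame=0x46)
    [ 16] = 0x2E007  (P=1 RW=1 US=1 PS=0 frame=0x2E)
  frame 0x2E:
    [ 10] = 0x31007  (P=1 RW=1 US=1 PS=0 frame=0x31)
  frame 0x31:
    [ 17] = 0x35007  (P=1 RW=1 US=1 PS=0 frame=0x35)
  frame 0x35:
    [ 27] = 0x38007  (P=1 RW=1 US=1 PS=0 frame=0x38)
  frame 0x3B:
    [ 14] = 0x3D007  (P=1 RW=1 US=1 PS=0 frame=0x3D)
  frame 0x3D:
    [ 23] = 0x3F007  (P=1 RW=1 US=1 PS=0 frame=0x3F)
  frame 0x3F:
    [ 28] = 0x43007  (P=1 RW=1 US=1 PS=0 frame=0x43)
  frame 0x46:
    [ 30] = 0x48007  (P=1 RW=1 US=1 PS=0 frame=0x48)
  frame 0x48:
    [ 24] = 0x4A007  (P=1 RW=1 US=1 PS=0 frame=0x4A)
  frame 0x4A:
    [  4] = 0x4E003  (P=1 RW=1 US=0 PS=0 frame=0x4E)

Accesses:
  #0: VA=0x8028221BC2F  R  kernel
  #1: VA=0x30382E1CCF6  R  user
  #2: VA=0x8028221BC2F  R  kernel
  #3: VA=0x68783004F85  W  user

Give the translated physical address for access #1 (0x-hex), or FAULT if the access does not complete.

Walk each access:
#0 VA=0x8028221BC2F (r,kernel):
  [0] read 0x2D idx=16: raw=0x2E007 flags P=1 W=1 U=1 S=0
  [1] read 0x2E idx=10: raw=0x31007 flags P=1 W=1 U=1 S=0
  [2] read 0x31 idx=17: raw=0x35007 flags P=1 W=1 U=1 S=0
  [3] read 0x35 idx=27: raw=0x38007 flags P=1 W=1 U=1 S=0
  ⇒ phys 0x38C2F  [4 reads]
#1 VA=0x30382E1CCF6 (r,user):
  [0] read 0x2D idx=6: raw=0x3B007 flags P=1 W=1 U=1 S=0
  [1] read 0x3B idx=14: raw=0x3D007 flags P=1 W=1 U=1 S=0
  [2] read 0x3D idx=23: raw=0x3F007 flags P=1 W=1 U=1 S=0
  [3] read 0x3F idx=28: raw=0x43007 flags P=1 W=1 U=1 S=0
  ⇒ phys 0x43CF6  [4 reads]
#2 VA=0x8028221BC2F (r,kernel):
  [0] read 0x2D idx=16: raw=0x2E007 flags P=1 W=1 U=1 S=0
  [1] read 0x2E idx=10: raw=0x31007 flags P=1 W=1 U=1 S=0
  [2] read 0x31 idx=17: raw=0x35007 flags P=1 W=1 U=1 S=0
  [3] read 0x35 idx=27: raw=0x38007 flags P=1 W=1 U=1 S=0
  ⇒ phys 0x38C2F  [4 reads]
#3 VA=0x68783004F85 (w,user):
  [0] read 0x2D idx=13: raw=0x46007 flags P=1 W=1 U=1 S=0
  [1] read 0x46 idx=30: raw=0x48007 flags P=1 W=1 U=1 S=0
  [2] read 0x48 idx=24: raw=0x4A007 flags P=1 W=1 U=1 S=0
  [3] read 0x4A idx=4: raw=0x4E003 flags P=1 W=1 U=0 S=0
  ⇒ fault: PROTECTION_VIOLATION  — 4 lookups

Access #1 PA: 0x43CF6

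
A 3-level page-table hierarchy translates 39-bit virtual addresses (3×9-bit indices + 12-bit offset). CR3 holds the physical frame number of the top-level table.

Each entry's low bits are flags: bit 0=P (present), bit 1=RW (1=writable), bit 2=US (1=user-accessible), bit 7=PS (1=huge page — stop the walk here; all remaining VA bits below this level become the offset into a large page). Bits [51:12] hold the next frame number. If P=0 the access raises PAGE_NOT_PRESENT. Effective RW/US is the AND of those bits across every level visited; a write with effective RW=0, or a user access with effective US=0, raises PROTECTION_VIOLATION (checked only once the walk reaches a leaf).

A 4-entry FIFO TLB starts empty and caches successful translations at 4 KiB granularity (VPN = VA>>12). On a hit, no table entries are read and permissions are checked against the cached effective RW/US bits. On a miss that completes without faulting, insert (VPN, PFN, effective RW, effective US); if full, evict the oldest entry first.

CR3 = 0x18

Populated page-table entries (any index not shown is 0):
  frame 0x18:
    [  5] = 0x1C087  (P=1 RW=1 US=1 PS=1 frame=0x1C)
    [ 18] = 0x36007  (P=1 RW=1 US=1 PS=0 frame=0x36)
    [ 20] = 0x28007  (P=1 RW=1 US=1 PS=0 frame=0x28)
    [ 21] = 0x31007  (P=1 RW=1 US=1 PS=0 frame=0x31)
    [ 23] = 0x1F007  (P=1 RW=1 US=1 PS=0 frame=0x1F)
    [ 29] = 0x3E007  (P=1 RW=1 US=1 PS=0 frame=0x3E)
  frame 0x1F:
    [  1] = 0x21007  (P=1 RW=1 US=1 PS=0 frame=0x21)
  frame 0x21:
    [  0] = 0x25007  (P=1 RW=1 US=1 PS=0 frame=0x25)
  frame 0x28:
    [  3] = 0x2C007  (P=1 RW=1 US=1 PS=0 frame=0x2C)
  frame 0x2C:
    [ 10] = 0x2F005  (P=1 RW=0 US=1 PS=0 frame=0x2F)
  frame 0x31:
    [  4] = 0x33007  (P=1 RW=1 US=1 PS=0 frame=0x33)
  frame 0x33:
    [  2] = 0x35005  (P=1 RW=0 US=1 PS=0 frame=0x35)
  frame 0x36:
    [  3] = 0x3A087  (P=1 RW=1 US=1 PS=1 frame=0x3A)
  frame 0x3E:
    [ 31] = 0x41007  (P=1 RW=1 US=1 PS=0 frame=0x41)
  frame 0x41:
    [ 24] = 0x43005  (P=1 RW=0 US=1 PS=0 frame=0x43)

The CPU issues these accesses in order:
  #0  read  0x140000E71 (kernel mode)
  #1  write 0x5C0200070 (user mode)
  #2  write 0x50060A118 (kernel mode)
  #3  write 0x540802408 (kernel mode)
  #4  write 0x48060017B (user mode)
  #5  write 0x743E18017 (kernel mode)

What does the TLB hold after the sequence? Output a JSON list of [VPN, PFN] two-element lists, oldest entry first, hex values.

Trace:
#0 VA=0x140000E71 (r,kernel):
  [0] read 0x18 idx=5: raw=0x1C087 flags P=1 W=1 U=1 S=1
  → PA=0x1CE71 (huge @L0)  (1 entries read)
#1 VA=0x5C0200070 (w,user):
  [0] read 0x18 idx=23: raw=0x1F007 flags P=1 W=1 U=1 S=0
  [1] read 0x1F idx=1: raw=0x21007 flags P=1 W=1 U=1 S=0
  [2] read 0x21 idx=0: raw=0x25007 flags P=1 W=1 U=1 S=0
  → PA=0x25070  (3 entries read)
#2 VA=0x50060A118 (w,kernel):
  [0] read 0x18 idx=20: raw=0x28007 flags P=1 W=1 U=1 S=0
  [1] read 0x28 idx=3: raw=0x2C007 flags P=1 W=1 U=1 S=0
  [2] read 0x2C idx=10: raw=0x2F005 flags P=1 W=0 U=1 S=0
  ✗ PROTECTION_VIOLATION  [3 reads]
#3 VA=0x540802408 (w,kernel):
  [0] read 0x18 idx=21: raw=0x31007 flags P=1 W=1 U=1 S=0
  [1] read 0x31 idx=4: raw=0x33007 flags P=1 W=1 U=1 S=0
  [2] read 0x33 idx=2: raw=0x35005 flags P=1 W=0 U=1 S=0
  ✗ PROTECTION_VIOLATION  [3 reads]
#4 VA=0x48060017B (w,user):
  [0] read 0x18 idx=18: raw=0x36007 flags P=1 W=1 U=1 S=0
  [1] read 0x36 idx=3: raw=0x3A087 flags P=1 W=1 U=1 S=1
  → PA=0x3A17B (huge @L1)  (2 entries read)
#5 VA=0x743E18017 (w,kernel):
  [0] read 0x18 idx=29: raw=0x3E007 flags P=1 W=1 U=1 S=0
  [1] read 0x3E idx=31: raw=0x41007 flags P=1 W=1 U=1 S=0
  [2] read 0x41 idx=24: raw=0x43005 flags P=1 W=0 U=1 S=0
  ✗ PROTECTION_VIOLATION  [3 reads]

TLB: [["0x140000", "0x1C"], ["0x5C0200", "0x25"], ["0x480600", "0x3A"]]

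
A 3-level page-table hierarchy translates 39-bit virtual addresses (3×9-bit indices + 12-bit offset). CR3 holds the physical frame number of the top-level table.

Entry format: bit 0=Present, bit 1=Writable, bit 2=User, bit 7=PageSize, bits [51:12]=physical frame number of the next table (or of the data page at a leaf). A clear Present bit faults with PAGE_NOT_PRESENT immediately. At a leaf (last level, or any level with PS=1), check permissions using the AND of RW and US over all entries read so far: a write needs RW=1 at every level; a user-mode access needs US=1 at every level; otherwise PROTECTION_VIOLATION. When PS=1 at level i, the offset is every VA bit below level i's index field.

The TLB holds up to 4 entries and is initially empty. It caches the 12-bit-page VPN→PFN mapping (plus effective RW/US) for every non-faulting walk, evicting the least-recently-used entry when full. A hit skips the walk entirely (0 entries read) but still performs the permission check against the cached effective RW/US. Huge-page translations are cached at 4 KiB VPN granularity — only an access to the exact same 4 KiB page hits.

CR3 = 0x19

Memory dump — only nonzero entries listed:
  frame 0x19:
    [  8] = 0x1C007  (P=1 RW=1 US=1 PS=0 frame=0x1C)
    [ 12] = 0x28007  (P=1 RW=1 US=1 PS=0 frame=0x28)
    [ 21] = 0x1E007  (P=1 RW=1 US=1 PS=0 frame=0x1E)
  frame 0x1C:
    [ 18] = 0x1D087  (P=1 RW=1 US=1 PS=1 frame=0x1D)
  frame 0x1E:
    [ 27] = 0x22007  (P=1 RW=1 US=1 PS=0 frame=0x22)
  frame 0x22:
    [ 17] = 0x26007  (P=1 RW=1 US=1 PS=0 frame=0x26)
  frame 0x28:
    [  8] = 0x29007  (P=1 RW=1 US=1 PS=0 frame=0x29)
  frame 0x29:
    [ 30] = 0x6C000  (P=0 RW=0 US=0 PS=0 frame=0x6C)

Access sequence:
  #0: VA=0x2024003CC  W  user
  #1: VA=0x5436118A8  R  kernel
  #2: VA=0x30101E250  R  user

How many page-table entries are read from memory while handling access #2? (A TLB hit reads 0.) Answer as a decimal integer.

Trace:
#0 VA=0x2024003CC (w,user):
  L0 @0x19[8] → 0x1C007  P=1,RW=1,US=1,PS=0
  L1 @0x1C[18] → 0x1D087  P=1,RW=1,US=1,PS=1
  ⇒ phys 0x1D3CC (huge @L1)  [2 reads]
#1 VA=0x5436118A8 (r,kernel):
  L0 @0x19[21] → 0x1E007  P=1,RW=1,US=1,PS=0
  L1 @0x1E[27] → 0x22007  P=1,RW=1,US=1,PS=0
  L2 @0x22[17] → 0x26007  P=1,RW=1,US=1,PS=0
  ⇒ phys 0x268A8  [3 reads]
#2 VA=0x30101E250 (r,user):
  L0 @0x19[12] → 0x28007  P=1,RW=1,US=1,PS=0
  L1 @0x28[8] → 0x29007  P=1,RW=1,US=1,PS=0
  L2 @0x29[30] → 0x6C000  P=0,RW=0,US=0,PS=0
  ✗ PAGE_NOT_PRESENT  [3 reads]

Entries read for #2: 3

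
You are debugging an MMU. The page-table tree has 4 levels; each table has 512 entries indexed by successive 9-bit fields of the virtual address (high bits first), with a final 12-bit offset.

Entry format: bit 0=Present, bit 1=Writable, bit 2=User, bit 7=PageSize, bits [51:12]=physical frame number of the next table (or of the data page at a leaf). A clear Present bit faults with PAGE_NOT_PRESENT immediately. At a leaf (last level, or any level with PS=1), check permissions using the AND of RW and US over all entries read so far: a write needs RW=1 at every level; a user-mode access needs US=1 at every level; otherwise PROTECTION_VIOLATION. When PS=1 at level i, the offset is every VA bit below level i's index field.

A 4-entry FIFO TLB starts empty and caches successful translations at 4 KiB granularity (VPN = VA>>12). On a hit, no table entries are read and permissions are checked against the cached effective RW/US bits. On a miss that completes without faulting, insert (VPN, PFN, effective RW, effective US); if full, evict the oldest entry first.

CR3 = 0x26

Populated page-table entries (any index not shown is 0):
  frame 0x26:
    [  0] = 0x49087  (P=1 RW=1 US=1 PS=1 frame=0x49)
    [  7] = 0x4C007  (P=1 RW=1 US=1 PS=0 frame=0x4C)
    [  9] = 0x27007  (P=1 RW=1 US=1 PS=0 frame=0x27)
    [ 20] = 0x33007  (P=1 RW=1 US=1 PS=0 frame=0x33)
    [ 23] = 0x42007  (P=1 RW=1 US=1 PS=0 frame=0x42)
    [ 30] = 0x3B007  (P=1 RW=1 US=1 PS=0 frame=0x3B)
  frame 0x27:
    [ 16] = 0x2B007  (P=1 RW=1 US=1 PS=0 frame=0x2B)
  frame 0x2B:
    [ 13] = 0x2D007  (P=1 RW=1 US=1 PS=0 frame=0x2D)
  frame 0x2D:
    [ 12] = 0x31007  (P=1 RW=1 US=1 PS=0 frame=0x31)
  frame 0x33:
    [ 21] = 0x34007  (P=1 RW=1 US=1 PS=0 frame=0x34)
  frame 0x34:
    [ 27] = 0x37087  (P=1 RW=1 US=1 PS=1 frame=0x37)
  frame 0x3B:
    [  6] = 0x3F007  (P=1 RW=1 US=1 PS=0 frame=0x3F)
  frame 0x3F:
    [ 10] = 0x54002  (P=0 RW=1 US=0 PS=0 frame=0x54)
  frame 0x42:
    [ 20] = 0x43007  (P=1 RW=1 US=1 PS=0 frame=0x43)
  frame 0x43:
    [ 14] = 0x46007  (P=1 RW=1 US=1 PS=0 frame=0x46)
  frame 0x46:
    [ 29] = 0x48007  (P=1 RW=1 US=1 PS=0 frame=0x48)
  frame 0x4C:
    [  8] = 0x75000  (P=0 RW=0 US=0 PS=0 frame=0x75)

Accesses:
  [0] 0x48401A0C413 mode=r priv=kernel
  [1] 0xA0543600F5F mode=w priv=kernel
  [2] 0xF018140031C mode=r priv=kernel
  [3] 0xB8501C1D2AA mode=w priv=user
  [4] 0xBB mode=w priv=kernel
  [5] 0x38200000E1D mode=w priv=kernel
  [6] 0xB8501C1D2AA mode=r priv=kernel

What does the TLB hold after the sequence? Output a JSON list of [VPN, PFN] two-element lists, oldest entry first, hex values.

Trace:
#0 VA=0x48401A0C413 (r,kernel):
  L0 @0x26[9] → 0x27007  P=1,RW=1,US=1,PS=0
  L1 @0x27[16] → 0x2B007  P=1,RW=1,US=1,PS=0
  L2 @0x2B[13] → 0x2D007  P=1,RW=1,US=1,PS=0
  L3 @0x2D[12] → 0x31007  P=1,RW=1,US=1,PS=0
  ⇒ phys 0x31413  [4 reads]
#1 VA=0xA0543600F5F (w,kernel):
  L0 @0x26[20] → 0x33007  P=1,RW=1,US=1,PS=0
  L1 @0x33[21] → 0x34007  P=1,RW=1,US=1,PS=0
  L2 @0x34[27] → 0x37087  P=1,RW=1,US=1,PS=1
  ⇒ phys 0x37F5F (huge @L2)  [3 reads]
#2 VA=0xF018140031C (r,kernel):
  L0 @0x26[30] → 0x3B007  P=1,RW=1,US=1,PS=0
  L1 @0x3B[6] → 0x3F007  P=1,RW=1,US=1,PS=0
  L2 @0x3F[10] → 0x54002  P=0,RW=1,US=0,PS=0
  → PAGE_NOT_PRESENT  (3 entries read)
#3 VA=0xB8501C1D2AA (w,user):
  L0 @0x26[23] → 0x42007  P=1,RW=1,US=1,PS=0
  L1 @0x42[20] → 0x43007  P=1,RW=1,US=1,PS=0
  L2 @0x43[14] → 0x46007  P=1,RW=1,US=1,PS=0
  L3 @0x46[29] → 0x48007  P=1,RW=1,US=1,PS=0
  ⇒ phys 0x482AA  [4 reads]
#4 VA=0xBB (w,kernel):
  L0 @0x26[0] → 0x49087  P=1,RW=1,US=1,PS=1
  ⇒ phys 0x490BB (huge @L0)  [1 reads]
#5 VA=0x38200000E1D (w,kernel):
  L0 @0x26[7] → 0x4C007  P=1,RW=1,US=1,PS=0
  L1 @0x4C[8] → 0x75000  P=0,RW=0,US=0,PS=0
  → PAGE_NOT_PRESENT  (2 entries read)
#6 VA=0xB8501C1D2AA (r,kernel):
  TLB hit vpn=0xB8501C1D → PA=0x482AA

TLB: [["0x48401A0C", "0x31"], ["0xA0543600", "0x37"], ["0xB8501C1D", "0x48"], ["0x0", "0x49"]]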